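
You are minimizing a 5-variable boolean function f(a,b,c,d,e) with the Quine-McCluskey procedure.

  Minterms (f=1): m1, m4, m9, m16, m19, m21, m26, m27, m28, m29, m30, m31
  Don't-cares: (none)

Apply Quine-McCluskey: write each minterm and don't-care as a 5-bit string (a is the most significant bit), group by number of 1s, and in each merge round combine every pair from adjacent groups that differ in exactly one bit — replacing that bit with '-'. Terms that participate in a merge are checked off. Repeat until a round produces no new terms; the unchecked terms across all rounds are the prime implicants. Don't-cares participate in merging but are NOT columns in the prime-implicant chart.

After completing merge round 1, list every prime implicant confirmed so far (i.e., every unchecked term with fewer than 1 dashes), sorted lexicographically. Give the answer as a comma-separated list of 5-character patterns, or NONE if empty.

00100, 10000

[col 0] 00001*, 00100, 01001*, 10000, 10011*, 10101*, 11010*, 11011*, 11100*, 11101*, 11110*, 11111*
[col 1] 0-001, 1-011, 1-101, 11-10*, 11-11*, 1101-*, 111-0*, 111-1*, 1110-*, 1111-*
[col 2] 11-1-, 111--
Prime implicants: 0-001, 00100, 1-011, 1-101, 10000, 11-1-, 111--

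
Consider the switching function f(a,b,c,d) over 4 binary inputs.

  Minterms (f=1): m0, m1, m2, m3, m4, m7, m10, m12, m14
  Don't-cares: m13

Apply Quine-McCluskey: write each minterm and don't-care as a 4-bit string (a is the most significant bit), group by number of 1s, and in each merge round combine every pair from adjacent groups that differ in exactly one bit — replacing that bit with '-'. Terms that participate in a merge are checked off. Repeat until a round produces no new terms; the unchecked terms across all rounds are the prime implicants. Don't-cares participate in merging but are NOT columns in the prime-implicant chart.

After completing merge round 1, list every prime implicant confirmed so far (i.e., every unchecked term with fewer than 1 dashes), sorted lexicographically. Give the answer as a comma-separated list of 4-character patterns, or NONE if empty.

[col 0] 0000*, 0001*, 0010*, 0011*, 0100*, 0111*, 1010*, 1100*, 1101*, 1110*
[col 1] -010, -100, 0-00, 0-11, 00-0*, 00-1*, 000-*, 001-*, 1-10, 11-0, 110-
[col 2] 00--
Prime implicants: -010, -100, 0-00, 0-11, 00--, 1-10, 11-0, 110-

NONE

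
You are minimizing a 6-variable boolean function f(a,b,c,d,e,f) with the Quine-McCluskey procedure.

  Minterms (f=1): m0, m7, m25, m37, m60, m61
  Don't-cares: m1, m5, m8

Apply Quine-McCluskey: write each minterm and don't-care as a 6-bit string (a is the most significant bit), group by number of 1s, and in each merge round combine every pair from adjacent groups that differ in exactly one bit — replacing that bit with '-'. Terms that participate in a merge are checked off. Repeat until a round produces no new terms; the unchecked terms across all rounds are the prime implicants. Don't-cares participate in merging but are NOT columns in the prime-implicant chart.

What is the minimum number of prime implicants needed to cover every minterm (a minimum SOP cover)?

[col 0] 000000*, 000001*, 000101*, 000111*, 001000*, 011001, 100101*, 111100*, 111101*
[col 1] -00101, 00-000, 000-01, 00000-, 0001-1, 11110-
Prime implicants: -00101, 00-000, 000-01, 00000-, 0001-1, 011001, 11110-
PI chart (minterm → PIs covering it):
  0 | 00-000,00000-
  7 | 0001-1  (sole → essential)
  25 | 011001  (sole → essential)
  37 | -00101  (sole → essential)
  60 | 11110-  (sole → essential)
  61 | 11110-  (sole → essential)
Essential prime implicants: -00101, 0001-1, 011001, 11110-
Petrick residual → 00-000
Minimum SOP uses 5 PIs: b'c'de'f + a'b'd'e'f' + a'b'c'df + a'bcd'e'f + abcde'

5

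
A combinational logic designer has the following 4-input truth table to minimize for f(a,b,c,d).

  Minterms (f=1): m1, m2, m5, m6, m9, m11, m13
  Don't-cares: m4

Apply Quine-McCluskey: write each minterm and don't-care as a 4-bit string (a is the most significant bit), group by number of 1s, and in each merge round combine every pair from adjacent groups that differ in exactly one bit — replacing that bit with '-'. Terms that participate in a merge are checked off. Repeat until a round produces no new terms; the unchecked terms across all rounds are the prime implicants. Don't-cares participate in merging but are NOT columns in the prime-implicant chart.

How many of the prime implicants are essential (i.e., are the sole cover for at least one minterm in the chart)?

3

[col 0] 0001*, 0010*, 0100*, 0101*, 0110*, 1001*, 1011*, 1101*
[col 1] -001*, -101*, 0-01*, 0-10, 01-0, 010-, 1-01*, 10-1
[col 2] --01
Prime implicants: --01, 0-10, 01-0, 010-, 10-1
PI chart (minterm → PIs covering it):
  1 | --01  (sole → essential)
  2 | 0-10  (sole → essential)
  5 | --01,010-
  6 | 0-10,01-0
  9 | --01,10-1
  11 | 10-1  (sole → essential)
  13 | --01  (sole → essential)
Essential prime implicants: --01, 0-10, 10-1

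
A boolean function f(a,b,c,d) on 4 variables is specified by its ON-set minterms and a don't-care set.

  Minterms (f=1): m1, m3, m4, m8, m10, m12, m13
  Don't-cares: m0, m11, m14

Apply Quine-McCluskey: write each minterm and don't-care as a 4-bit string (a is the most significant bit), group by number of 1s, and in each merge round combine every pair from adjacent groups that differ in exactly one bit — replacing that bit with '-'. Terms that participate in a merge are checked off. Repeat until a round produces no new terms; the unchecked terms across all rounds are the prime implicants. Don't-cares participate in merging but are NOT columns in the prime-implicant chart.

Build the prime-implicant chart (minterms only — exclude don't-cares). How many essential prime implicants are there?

size-2^0 implicants → 0000(✓)  0001(✓)  0011(✓)  0100(✓)  1000(✓)  1010(✓)  1011(✓)  1100(✓)  1101(✓)  1110(✓)
size-2^1 implicants → -000(✓)  -011  -100(✓)  0-00(✓)  00-1  000-  1-00(✓)  1-10(✓)  10-0(✓)  101-  11-0(✓)  110-
size-2^2 implicants → --00  1--0
Unchecked terms (primes): --00, -011, 00-1, 000-, 1--0, 101-, 110-
Minterm coverage:
  m1 ⊆ 00-1,000-
  m3 ⊆ -011,00-1
  m4 ⊆ --00 [E]
  m8 ⊆ --00,1--0
  m10 ⊆ 1--0,101-
  m12 ⊆ --00,1--0,110-
  m13 ⊆ 110- [E]
E = {--00, 110-}

2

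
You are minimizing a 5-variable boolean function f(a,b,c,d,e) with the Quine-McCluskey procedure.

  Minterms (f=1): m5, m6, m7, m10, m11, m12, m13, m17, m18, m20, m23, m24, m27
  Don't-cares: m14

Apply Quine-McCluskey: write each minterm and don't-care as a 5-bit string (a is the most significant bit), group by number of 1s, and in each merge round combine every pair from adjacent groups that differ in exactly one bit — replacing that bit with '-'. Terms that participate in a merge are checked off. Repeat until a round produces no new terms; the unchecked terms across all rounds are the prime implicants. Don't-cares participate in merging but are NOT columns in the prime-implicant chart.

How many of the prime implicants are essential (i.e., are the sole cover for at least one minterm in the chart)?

Round 0: 00101✓ 00110✓ 00111✓ 01010✓ 01011✓ 01100✓ 01101✓ 01110✓ 10001 10010 10100 10111✓ 11000 11011✓
Round 1: -0111 -1011 0-101 0-110 001-1 0011- 01-10 0101- 011-0 0110-
PIs = {-0111, -1011, 0-101, 0-110, 001-1, 0011-, 01-10, 0101-, 011-0, 0110-, 10001, 10010, 10100, 11000}
Coverage chart:
  m5: 0-101,001-1
  m6: 0-110,0011-
  m7: -0111,001-1,0011-
  m10: 01-10,0101-
  m11: -1011,0101-
  m12: 011-0,0110-
  m13: 0-101,0110-
  m17: 10001 ←essential
  m18: 10010 ←essential
  m20: 10100 ←essential
  m23: -0111 ←essential
  m24: 11000 ←essential
  m27: -1011 ←essential
Essential: -0111, -1011, 10001, 10010, 10100, 11000

6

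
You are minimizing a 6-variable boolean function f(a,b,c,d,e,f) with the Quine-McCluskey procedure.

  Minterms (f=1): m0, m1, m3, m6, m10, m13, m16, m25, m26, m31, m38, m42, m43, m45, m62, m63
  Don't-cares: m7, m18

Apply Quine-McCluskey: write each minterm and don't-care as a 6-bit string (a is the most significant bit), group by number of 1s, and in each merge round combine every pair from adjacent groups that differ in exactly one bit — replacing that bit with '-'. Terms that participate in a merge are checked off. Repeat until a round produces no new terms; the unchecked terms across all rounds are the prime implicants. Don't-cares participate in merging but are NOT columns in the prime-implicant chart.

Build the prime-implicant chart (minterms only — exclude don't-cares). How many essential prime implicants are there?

6

Round 0: 000000✓ 000001✓ 000011✓ 000110✓ 000111✓ 001010✓ 001101✓ 010000✓ 010010✓ 011001 011010✓ 011111✓ 100110✓ 101010✓ 101011✓ 101101✓ 111110✓ 111111✓
Round 1: -00110 -01010 -01101 -11111 0-0000 0-1010 000-11 0000-1 00000- 00011- 01-010 0100-0 10101- 11111-
PIs = {-00110, -01010, -01101, -11111, 0-0000, 0-1010, 000-11, 0000-1, 00000-, 00011-, 01-010, 0100-0, 011001, 10101-, 11111-}
Coverage chart:
  m0: 0-0000,00000-
  m1: 0000-1,00000-
  m3: 000-11,0000-1
  m6: -00110,00011-
  m10: -01010,0-1010
  m13: -01101 ←essential
  m16: 0-0000,0100-0
  m25: 011001 ←essential
  m26: 0-1010,01-010
  m31: -11111 ←essential
  m38: -00110 ←essential
  m42: -01010,10101-
  m43: 10101- ←essential
  m45: -01101 ←essential
  m62: 11111- ←essential
  m63: -11111,11111-
Essential: -00110, -01101, -11111, 011001, 10101-, 11111-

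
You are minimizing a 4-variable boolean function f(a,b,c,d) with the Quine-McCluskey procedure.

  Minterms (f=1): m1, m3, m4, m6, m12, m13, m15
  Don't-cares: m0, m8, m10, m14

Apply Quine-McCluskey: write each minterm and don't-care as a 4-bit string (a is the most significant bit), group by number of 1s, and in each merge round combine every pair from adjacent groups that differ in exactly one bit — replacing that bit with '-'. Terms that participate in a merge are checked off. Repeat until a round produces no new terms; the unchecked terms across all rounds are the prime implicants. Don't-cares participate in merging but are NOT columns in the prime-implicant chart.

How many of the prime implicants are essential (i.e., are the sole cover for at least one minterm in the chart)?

3

size-2^0 implicants → 0000(✓)  0001(✓)  0011(✓)  0100(✓)  0110(✓)  1000(✓)  1010(✓)  1100(✓)  1101(✓)  1110(✓)  1111(✓)
size-2^1 implicants → -000(✓)  -100(✓)  -110(✓)  0-00(✓)  00-1  000-  01-0(✓)  1-00(✓)  1-10(✓)  10-0(✓)  11-0(✓)  11-1(✓)  110-(✓)  111-(✓)
size-2^2 implicants → --00  -1-0  1--0  11--
Unchecked terms (primes): --00, -1-0, 00-1, 000-, 1--0, 11--
Minterm coverage:
  m1 ⊆ 00-1,000-
  m3 ⊆ 00-1 [E]
  m4 ⊆ --00,-1-0
  m6 ⊆ -1-0 [E]
  m12 ⊆ --00,-1-0,1--0,11--
  m13 ⊆ 11-- [E]
  m15 ⊆ 11-- [E]
E = {-1-0, 00-1, 11--}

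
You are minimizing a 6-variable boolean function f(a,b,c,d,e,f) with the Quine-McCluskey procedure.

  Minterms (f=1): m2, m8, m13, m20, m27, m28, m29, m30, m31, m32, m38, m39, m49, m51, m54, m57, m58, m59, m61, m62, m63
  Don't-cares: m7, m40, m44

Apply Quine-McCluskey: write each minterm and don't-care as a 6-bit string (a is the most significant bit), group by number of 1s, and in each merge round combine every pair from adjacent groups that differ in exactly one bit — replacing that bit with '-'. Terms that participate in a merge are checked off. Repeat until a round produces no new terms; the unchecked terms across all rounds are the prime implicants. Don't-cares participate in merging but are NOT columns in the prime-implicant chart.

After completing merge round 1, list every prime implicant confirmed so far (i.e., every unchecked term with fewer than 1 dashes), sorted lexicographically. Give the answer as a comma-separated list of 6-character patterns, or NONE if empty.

000010

[col 0] 000010, 000111*, 001000*, 001101*, 010100*, 011011*, 011100*, 011101*, 011110*, 011111*, 100000*, 100110*, 100111*, 101000*, 101100*, 110001*, 110011*, 110110*, 111001*, 111010*, 111011*, 111101*, 111110*, 111111*
[col 1] -00111, -01000, -11011*, -11101*, -11110*, -11111*, 0-1101, 01-100, 011-11*, 0111-0*, 0111-1*, 01110-*, 01111-*, 1-0110, 10-000, 10011-, 101-00, 11-001*, 11-011*, 11-110, 1100-1*, 111-01*, 111-10*, 111-11*, 1110-1*, 11101-*, 1111-1*, 11111-*
[col 2] -11-11, -111-1, -1111-, 0111--, 11-0-1, 111--1, 111-1-
Prime implicants: -00111, -01000, -11-11, -111-1, -1111-, 0-1101, 000010, 01-100, 0111--, 1-0110, 10-000, 10011-, 101-00, 11-0-1, 11-110, 111--1, 111-1-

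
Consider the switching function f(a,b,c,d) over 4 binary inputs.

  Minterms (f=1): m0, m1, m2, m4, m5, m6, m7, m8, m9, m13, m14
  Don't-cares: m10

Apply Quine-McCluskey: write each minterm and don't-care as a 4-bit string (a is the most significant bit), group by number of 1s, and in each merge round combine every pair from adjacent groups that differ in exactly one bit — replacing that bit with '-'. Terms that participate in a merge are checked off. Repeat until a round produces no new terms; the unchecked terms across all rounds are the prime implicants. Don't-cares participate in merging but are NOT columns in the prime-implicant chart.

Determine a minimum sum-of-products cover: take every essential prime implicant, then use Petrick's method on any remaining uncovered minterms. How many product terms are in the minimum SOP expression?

4

[col 0] 0000*, 0001*, 0010*, 0100*, 0101*, 0110*, 0111*, 1000*, 1001*, 1010*, 1101*, 1110*
[col 1] -000*, -001*, -010*, -101*, -110*, 0-00*, 0-01*, 0-10*, 00-0*, 000-*, 01-0*, 01-1*, 010-*, 011-*, 1-01*, 1-10*, 10-0*, 100-*
[col 2] --01, --10, -0-0, -00-, 0--0, 0-0-, 01--
Prime implicants: --01, --10, -0-0, -00-, 0--0, 0-0-, 01--
PI chart (minterm → PIs covering it):
  0 | -0-0,-00-,0--0,0-0-
  1 | --01,-00-,0-0-
  2 | --10,-0-0,0--0
  4 | 0--0,0-0-,01--
  5 | --01,0-0-,01--
  6 | --10,0--0,01--
  7 | 01--  (sole → essential)
  8 | -0-0,-00-
  9 | --01,-00-
  13 | --01  (sole → essential)
  14 | --10  (sole → essential)
Essential prime implicants: --01, --10, 01--
Petrick residual → -0-0
Minimum SOP uses 4 PIs: c'd + cd' + b'd' + a'b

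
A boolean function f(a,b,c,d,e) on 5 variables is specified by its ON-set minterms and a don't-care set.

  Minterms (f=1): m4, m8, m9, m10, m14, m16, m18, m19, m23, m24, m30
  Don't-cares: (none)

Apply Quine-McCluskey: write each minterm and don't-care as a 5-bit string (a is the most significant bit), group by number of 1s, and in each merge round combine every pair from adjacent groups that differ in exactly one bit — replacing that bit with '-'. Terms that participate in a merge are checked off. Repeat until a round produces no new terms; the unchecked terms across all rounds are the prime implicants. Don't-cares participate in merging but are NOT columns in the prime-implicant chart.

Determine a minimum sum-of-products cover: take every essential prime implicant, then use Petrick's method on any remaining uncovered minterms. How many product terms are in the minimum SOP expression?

7

Round 0: 00100 01000✓ 01001✓ 01010✓ 01110✓ 10000✓ 10010✓ 10011✓ 10111✓ 11000✓ 11110✓
Round 1: -1000 -1110 01-10 010-0 0100- 1-000 10-11 100-0 1001-
PIs = {-1000, -1110, 00100, 01-10, 010-0, 0100-, 1-000, 10-11, 100-0, 1001-}
Coverage chart:
  m4: 00100 ←essential
  m8: -1000,010-0,0100-
  m9: 0100- ←essential
  m10: 01-10,010-0
  m14: -1110,01-10
  m16: 1-000,100-0
  m18: 100-0,1001-
  m19: 10-11,1001-
  m23: 10-11 ←essential
  m24: -1000,1-000
  m30: -1110 ←essential
Essential: -1110, 00100, 0100-, 10-11
Petrick residual → -1000, 01-10, 100-0
Min cover (7 terms): bc'd'e' + bcde' + a'b'cd'e' + a'bde' + a'bc'd' + ab'de + ab'c'e'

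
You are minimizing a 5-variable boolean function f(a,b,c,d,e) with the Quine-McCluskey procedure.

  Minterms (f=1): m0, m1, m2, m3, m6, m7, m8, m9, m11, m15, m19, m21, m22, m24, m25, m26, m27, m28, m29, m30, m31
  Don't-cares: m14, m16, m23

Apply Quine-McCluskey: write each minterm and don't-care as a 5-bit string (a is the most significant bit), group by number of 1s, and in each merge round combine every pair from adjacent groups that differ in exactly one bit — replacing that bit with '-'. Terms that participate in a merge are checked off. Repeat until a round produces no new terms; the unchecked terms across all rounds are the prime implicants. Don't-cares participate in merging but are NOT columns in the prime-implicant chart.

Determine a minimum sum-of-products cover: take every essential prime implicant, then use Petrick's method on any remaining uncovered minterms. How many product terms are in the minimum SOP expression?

6

Round 0: 00000✓ 00001✓ 00010✓ 00011✓ 00110✓ 00111✓ 01000✓ 01001✓ 01011✓ 01110✓ 01111✓ 10000✓ 10011✓ 10101✓ 10110✓ 10111✓ 11000✓ 11001✓ 11010✓ 11011✓ 11100✓ 11101✓ 11110✓ 11111✓
Round 1: -0000✓ -0011✓ -0110✓ -0111✓ -1000✓ -1001✓ -1011✓ -1110✓ -1111✓ 0-000✓ 0-001✓ 0-011✓ 0-110✓ 0-111✓ 00-10✓ 00-11✓ 000-0✓ 000-1✓ 0000-✓ 0001-✓ 0011-✓ 01-11✓ 010-1✓ 0100-✓ 0111-✓ 1-000✓ 1-011✓ 1-101✓ 1-110✓ 1-111✓ 10-11✓ 101-1✓ 1011-✓ 11-00✓ 11-01✓ 11-10✓ 11-11✓ 110-0✓ 110-1✓ 1100-✓ 1101-✓ 111-0✓ 111-1✓ 1110-✓ 1111-✓
Round 2: --000 --011✓ --110✓ --111✓ -0-11✓ -011-✓ -1-11✓ -10-1 -100- -111-✓ 0--11✓ 0-0-1 0-00- 0-11-✓ 00-1- 000-- 1--11✓ 1-1-1 1-11-✓ 11--0✓ 11--1✓ 11-0-✓ 11-1-✓ 110--✓ 111--✓
Round 3: ---11 --11- 11---
PIs = {---11, --000, --11-, -10-1, -100-, 0-0-1, 0-00-, 00-1-, 000--, 1-1-1, 11---}
Coverage chart:
  m0: --000,0-00-,000--
  m1: 0-0-1,0-00-,000--
  m2: 00-1-,000--
  m3: ---11,0-0-1,00-1-,000--
  m6: --11-,00-1-
  m7: ---11,--11-,00-1-
  m8: --000,-100-,0-00-
  m9: -10-1,-100-,0-0-1,0-00-
  m11: ---11,-10-1,0-0-1
  m15: ---11,--11-
  m19: ---11 ←essential
  m21: 1-1-1 ←essential
  m22: --11- ←essential
  m24: --000,-100-,11---
  m25: -10-1,-100-,11---
  m26: 11--- ←essential
  m27: ---11,-10-1,11---
  m28: 11--- ←essential
  m29: 1-1-1,11---
  m30: --11-,11---
  m31: ---11,--11-,1-1-1,11---
Essential: ---11, --11-, 1-1-1, 11---
Petrick residual → -100-, 000--
Min cover (6 terms): de + cd + bc'd' + a'b'c' + ace + ab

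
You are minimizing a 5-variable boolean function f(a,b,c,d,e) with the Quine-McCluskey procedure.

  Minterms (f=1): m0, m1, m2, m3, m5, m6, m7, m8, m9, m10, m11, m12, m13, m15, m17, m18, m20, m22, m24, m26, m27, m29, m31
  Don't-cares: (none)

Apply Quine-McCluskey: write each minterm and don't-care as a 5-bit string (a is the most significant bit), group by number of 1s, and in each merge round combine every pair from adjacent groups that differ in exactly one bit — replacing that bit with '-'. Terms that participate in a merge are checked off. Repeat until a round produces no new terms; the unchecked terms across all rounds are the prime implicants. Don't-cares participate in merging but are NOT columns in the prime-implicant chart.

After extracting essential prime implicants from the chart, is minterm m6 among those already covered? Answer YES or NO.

Round 0: 00000✓ 00001✓ 00010✓ 00011✓ 00101✓ 00110✓ 00111✓ 01000✓ 01001✓ 01010✓ 01011✓ 01100✓ 01101✓ 01111✓ 10001✓ 10010✓ 10100✓ 10110✓ 11000✓ 11010✓ 11011✓ 11101✓ 11111✓
Round 1: -0001 -0010✓ -0110✓ -1000✓ -1010✓ -1011✓ -1101✓ -1111✓ 0-000✓ 0-001✓ 0-010✓ 0-011✓ 0-101✓ 0-111✓ 00-01✓ 00-10✓ 00-11✓ 000-0✓ 000-1✓ 0000-✓ 0001-✓ 001-1✓ 0011-✓ 01-00✓ 01-01✓ 01-11✓ 010-0✓ 010-1✓ 0100-✓ 0101-✓ 011-1✓ 0110-✓ 1-010✓ 10-10✓ 101-0 11-11✓ 110-0✓ 1101-✓ 111-1✓
Round 2: --010 -0-10 -1-11 -10-0 -101- -11-1 0--01✓ 0--11✓ 0-0-0✓ 0-0-1✓ 0-00-✓ 0-01-✓ 0-1-1✓ 00--1✓ 00-1- 000--✓ 01--1✓ 01-0- 010--✓
Round 3: 0---1 0-0--
PIs = {--010, -0-10, -0001, -1-11, -10-0, -101-, -11-1, 0---1, 0-0--, 00-1-, 01-0-, 101-0}
Coverage chart:
  m0: 0-0-- ←essential
  m1: -0001,0---1,0-0--
  m2: --010,-0-10,0-0--,00-1-
  m3: 0---1,0-0--,00-1-
  m5: 0---1 ←essential
  m6: -0-10,00-1-
  m7: 0---1,00-1-
  m8: -10-0,0-0--,01-0-
  m9: 0---1,0-0--,01-0-
  m10: --010,-10-0,-101-,0-0--
  m11: -1-11,-101-,0---1,0-0--
  m12: 01-0- ←essential
  m13: -11-1,0---1,01-0-
  m15: -1-11,-11-1,0---1
  m17: -0001 ←essential
  m18: --010,-0-10
  m20: 101-0 ←essential
  m22: -0-10,101-0
  m24: -10-0 ←essential
  m26: --010,-10-0,-101-
  m27: -1-11,-101-
  m29: -11-1 ←essential
  m31: -1-11,-11-1
Essential: -0001, -10-0, -11-1, 0---1, 0-0--, 01-0-, 101-0

NO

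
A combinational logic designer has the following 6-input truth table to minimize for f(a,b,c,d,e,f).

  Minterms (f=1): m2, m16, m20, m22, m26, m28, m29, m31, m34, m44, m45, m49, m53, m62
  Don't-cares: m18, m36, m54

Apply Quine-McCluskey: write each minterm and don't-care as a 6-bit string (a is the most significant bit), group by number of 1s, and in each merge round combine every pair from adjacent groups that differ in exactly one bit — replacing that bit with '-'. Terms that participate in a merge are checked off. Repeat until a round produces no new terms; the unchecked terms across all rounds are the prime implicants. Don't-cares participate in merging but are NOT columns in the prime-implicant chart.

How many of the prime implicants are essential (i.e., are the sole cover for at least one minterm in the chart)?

[col 0] 000010*, 010000*, 010010*, 010100*, 010110*, 011010*, 011100*, 011101*, 011111*, 100010*, 100100*, 101100*, 101101*, 110001*, 110101*, 110110*, 111110*
[col 1] -00010, -10110, 0-0010, 01-010, 01-100, 010-00*, 010-10*, 0100-0*, 0101-0*, 0111-1, 01110-, 10-100, 10110-, 11-110, 110-01
[col 2] 010--0
Prime implicants: -00010, -10110, 0-0010, 01-010, 01-100, 010--0, 0111-1, 01110-, 10-100, 10110-, 11-110, 110-01
PI chart (minterm → PIs covering it):
  2 | -00010,0-0010
  16 | 010--0  (sole → essential)
  20 | 01-100,010--0
  22 | -10110,010--0
  26 | 01-010  (sole → essential)
  28 | 01-100,01110-
  29 | 0111-1,01110-
  31 | 0111-1  (sole → essential)
  34 | -00010  (sole → essential)
  44 | 10-100,10110-
  45 | 10110-  (sole → essential)
  49 | 110-01  (sole → essential)
  53 | 110-01  (sole → essential)
  62 | 11-110  (sole → essential)
Essential prime implicants: -00010, 01-010, 010--0, 0111-1, 10110-, 11-110, 110-01

7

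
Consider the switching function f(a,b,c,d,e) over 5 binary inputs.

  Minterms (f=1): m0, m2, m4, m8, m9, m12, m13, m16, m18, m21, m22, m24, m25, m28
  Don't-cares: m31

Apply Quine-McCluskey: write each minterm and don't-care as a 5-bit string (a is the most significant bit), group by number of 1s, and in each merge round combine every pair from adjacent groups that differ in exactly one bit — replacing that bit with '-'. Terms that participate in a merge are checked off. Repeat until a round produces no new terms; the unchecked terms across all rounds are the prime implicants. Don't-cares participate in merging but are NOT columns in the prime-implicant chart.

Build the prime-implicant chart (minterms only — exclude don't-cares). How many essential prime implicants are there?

7

size-2^0 implicants → 00000(✓)  00010(✓)  00100(✓)  01000(✓)  01001(✓)  01100(✓)  01101(✓)  10000(✓)  10010(✓)  10101  10110(✓)  11000(✓)  11001(✓)  11100(✓)  11111
size-2^1 implicants → -0000(✓)  -0010(✓)  -1000(✓)  -1001(✓)  -1100(✓)  0-000(✓)  0-100(✓)  00-00(✓)  000-0(✓)  01-00(✓)  01-01(✓)  0100-(✓)  0110-(✓)  1-000(✓)  10-10  100-0(✓)  11-00(✓)  1100-(✓)
size-2^2 implicants → --000  -00-0  -1-00  -100-  0--00  01-0-
Unchecked terms (primes): --000, -00-0, -1-00, -100-, 0--00, 01-0-, 10-10, 10101, 11111
Minterm coverage:
  m0 ⊆ --000,-00-0,0--00
  m2 ⊆ -00-0 [E]
  m4 ⊆ 0--00 [E]
  m8 ⊆ --000,-1-00,-100-,0--00,01-0-
  m9 ⊆ -100-,01-0-
  m12 ⊆ -1-00,0--00,01-0-
  m13 ⊆ 01-0- [E]
  m16 ⊆ --000,-00-0
  m18 ⊆ -00-0,10-10
  m21 ⊆ 10101 [E]
  m22 ⊆ 10-10 [E]
  m24 ⊆ --000,-1-00,-100-
  m25 ⊆ -100- [E]
  m28 ⊆ -1-00 [E]
E = {-00-0, -1-00, -100-, 0--00, 01-0-, 10-10, 10101}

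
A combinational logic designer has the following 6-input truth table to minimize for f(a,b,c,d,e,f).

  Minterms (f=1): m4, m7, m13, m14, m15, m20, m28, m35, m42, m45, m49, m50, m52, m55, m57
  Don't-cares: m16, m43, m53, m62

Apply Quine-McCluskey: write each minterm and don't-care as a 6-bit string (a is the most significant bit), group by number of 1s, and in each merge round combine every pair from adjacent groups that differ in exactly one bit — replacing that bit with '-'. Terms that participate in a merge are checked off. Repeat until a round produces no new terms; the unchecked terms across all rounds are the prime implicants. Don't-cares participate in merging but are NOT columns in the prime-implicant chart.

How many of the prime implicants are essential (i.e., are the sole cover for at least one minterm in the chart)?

10

[col 0] 000100*, 000111*, 001101*, 001110*, 001111*, 010000*, 010100*, 011100*, 100011*, 101010*, 101011*, 101101*, 110001*, 110010, 110100*, 110101*, 110111*, 111001*, 111110
[col 1] -01101, -10100, 0-0100, 00-111, 0011-1, 00111-, 01-100, 010-00, 10-011, 10101-, 11-001, 110-01, 1101-1, 11010-
Prime implicants: -01101, -10100, 0-0100, 00-111, 0011-1, 00111-, 01-100, 010-00, 10-011, 10101-, 11-001, 110-01, 110010, 1101-1, 11010-, 111110
PI chart (minterm → PIs covering it):
  4 | 0-0100  (sole → essential)
  7 | 00-111  (sole → essential)
  13 | -01101,0011-1
  14 | 00111-  (sole → essential)
  15 | 00-111,0011-1,00111-
  20 | -10100,0-0100,01-100,010-00
  28 | 01-100  (sole → essential)
  35 | 10-011  (sole → essential)
  42 | 10101-  (sole → essential)
  45 | -01101  (sole → essential)
  49 | 11-001,110-01
  50 | 110010  (sole → essential)
  52 | -10100,11010-
  55 | 1101-1  (sole → essential)
  57 | 11-001  (sole → essential)
Essential prime implicants: -01101, 0-0100, 00-111, 00111-, 01-100, 10-011, 10101-, 11-001, 110010, 1101-1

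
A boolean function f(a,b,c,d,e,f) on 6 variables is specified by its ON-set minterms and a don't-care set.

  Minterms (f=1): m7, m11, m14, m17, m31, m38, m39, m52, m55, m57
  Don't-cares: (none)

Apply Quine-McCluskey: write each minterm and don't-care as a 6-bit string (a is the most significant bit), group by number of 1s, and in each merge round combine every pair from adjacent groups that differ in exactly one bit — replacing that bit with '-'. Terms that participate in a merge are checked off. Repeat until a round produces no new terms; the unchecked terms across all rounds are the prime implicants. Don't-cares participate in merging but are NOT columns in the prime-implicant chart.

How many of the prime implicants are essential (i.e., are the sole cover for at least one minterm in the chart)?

[col 0] 000111*, 001011, 001110, 010001, 011111, 100110*, 100111*, 110100, 110111*, 111001
[col 1] -00111, 1-0111, 10011-
Prime implicants: -00111, 001011, 001110, 010001, 011111, 1-0111, 10011-, 110100, 111001
PI chart (minterm → PIs covering it):
  7 | -00111  (sole → essential)
  11 | 001011  (sole → essential)
  14 | 001110  (sole → essential)
  17 | 010001  (sole → essential)
  31 | 011111  (sole → essential)
  38 | 10011-  (sole → essential)
  39 | -00111,1-0111,10011-
  52 | 110100  (sole → essential)
  55 | 1-0111  (sole → essential)
  57 | 111001  (sole → essential)
Essential prime implicants: -00111, 001011, 001110, 010001, 011111, 1-0111, 10011-, 110100, 111001

9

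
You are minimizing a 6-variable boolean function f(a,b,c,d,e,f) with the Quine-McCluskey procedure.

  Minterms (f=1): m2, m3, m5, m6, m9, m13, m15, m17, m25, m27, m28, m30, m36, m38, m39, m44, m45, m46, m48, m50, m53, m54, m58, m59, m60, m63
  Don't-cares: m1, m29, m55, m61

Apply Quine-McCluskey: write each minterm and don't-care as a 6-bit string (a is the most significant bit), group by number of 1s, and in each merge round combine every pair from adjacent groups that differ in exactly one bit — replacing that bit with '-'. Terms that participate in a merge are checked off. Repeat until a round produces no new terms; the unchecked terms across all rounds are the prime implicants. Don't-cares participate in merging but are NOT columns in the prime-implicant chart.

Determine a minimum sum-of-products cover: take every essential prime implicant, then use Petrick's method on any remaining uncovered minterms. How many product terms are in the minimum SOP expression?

Round 0: 000001✓ 000010✓ 000011✓ 000101✓ 000110✓ 001001✓ 001101✓ 001111✓ 010001✓ 011001✓ 011011✓ 011100✓ 011101✓ 011110✓ 100100✓ 100110✓ 100111✓ 101100✓ 101101✓ 101110✓ 110000✓ 110010✓ 110101✓ 110110✓ 110111✓ 111010✓ 111011✓ 111100✓ 111101✓ 111111✓
Round 1: -00110 -01101✓ -11011 -11100✓ -11101✓ 0-0001✓ 0-1001✓ 0-1101✓ 00-001✓ 00-101✓ 000-01✓ 000-10 0000-1 00001- 001-01✓ 0011-1 01-001✓ 011-01✓ 0110-1 0111-0 01110-✓ 1-0110✓ 1-0111✓ 1-1100✓ 1-1101✓ 10-100✓ 10-110✓ 1001-0✓ 10011-✓ 1011-0✓ 10110-✓ 11-010 11-101✓ 11-111✓ 110-10 1100-0 1101-1✓ 11011-✓ 111-11 11101- 1111-1✓ 11110-✓
Round 2: --1101 -1110- 0--001 0-1-01 00--01 1-011- 1-110- 10-1-0 11-1-1
PIs = {--1101, -00110, -11011, -1110-, 0--001, 0-1-01, 00--01, 000-10, 0000-1, 00001-, 0011-1, 0110-1, 0111-0, 1-011-, 1-110-, 10-1-0, 11-010, 11-1-1, 110-10, 1100-0, 111-11, 11101-}
Coverage chart:
  m2: 000-10,00001-
  m3: 0000-1,00001-
  m5: 00--01 ←essential
  m6: -00110,000-10
  m9: 0--001,0-1-01,00--01
  m13: --1101,0-1-01,00--01,0011-1
  m15: 0011-1 ←essential
  m17: 0--001 ←essential
  m25: 0--001,0-1-01,0110-1
  m27: -11011,0110-1
  m28: -1110-,0111-0
  m30: 0111-0 ←essential
  m36: 10-1-0 ←essential
  m38: -00110,1-011-,10-1-0
  m39: 1-011- ←essential
  m44: 1-110-,10-1-0
  m45: --1101,1-110-
  m46: 10-1-0 ←essential
  m48: 1100-0 ←essential
  m50: 11-010,110-10,1100-0
  m53: 11-1-1 ←essential
  m54: 1-011-,110-10
  m58: 11-010,11101-
  m59: -11011,111-11,11101-
  m60: -1110-,1-110-
  m63: 11-1-1,111-11
Essential: 0--001, 00--01, 0011-1, 0111-0, 1-011-, 10-1-0, 11-1-1, 1100-0
Petrick residual → -00110, -11011, 00001-, 1-110-, 11-010
Min cover (13 terms): b'c'def' + bcd'ef + a'd'e'f + a'b'e'f + a'b'c'd'e + a'b'cdf + a'bcdf' + ac'de + acde' + ab'df' + abd'ef' + abdf + abc'd'f'

13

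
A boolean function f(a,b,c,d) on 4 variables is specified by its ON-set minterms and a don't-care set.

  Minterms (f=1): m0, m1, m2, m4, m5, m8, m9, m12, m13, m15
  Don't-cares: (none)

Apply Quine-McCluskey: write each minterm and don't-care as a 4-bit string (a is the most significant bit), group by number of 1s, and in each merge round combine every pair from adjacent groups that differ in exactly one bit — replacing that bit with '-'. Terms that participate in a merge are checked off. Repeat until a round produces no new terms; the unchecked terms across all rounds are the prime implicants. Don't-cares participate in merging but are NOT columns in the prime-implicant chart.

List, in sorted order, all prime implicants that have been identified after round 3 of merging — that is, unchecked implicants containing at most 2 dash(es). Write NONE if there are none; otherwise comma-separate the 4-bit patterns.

00-0, 11-1

[col 0] 0000*, 0001*, 0010*, 0100*, 0101*, 1000*, 1001*, 1100*, 1101*, 1111*
[col 1] -000*, -001*, -100*, -101*, 0-00*, 0-01*, 00-0, 000-*, 010-*, 1-00*, 1-01*, 100-*, 11-1, 110-*
[col 2] --00*, --01*, -00-*, -10-*, 0-0-*, 1-0-*
[col 3] --0-
Prime implicants: --0-, 00-0, 11-1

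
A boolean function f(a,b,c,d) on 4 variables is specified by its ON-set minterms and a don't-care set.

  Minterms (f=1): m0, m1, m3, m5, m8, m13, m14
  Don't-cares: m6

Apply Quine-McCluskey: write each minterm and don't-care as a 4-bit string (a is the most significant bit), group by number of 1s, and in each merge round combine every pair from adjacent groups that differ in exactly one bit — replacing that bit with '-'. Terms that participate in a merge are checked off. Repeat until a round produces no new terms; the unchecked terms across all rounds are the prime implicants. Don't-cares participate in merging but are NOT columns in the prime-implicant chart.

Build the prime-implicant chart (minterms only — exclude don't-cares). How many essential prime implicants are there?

4

size-2^0 implicants → 0000(✓)  0001(✓)  0011(✓)  0101(✓)  0110(✓)  1000(✓)  1101(✓)  1110(✓)
size-2^1 implicants → -000  -101  -110  0-01  00-1  000-
Unchecked terms (primes): -000, -101, -110, 0-01, 00-1, 000-
Minterm coverage:
  m0 ⊆ -000,000-
  m1 ⊆ 0-01,00-1,000-
  m3 ⊆ 00-1 [E]
  m5 ⊆ -101,0-01
  m8 ⊆ -000 [E]
  m13 ⊆ -101 [E]
  m14 ⊆ -110 [E]
E = {-000, -101, -110, 00-1}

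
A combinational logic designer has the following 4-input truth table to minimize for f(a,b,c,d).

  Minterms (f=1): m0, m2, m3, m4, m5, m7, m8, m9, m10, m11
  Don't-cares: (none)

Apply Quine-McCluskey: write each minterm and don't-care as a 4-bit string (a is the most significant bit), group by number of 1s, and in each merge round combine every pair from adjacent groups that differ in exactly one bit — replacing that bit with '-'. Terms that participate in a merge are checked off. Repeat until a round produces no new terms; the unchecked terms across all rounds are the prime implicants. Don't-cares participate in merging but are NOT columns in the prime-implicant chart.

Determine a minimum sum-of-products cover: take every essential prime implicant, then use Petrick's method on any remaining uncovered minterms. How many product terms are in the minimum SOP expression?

4

[col 0] 0000*, 0010*, 0011*, 0100*, 0101*, 0111*, 1000*, 1001*, 1010*, 1011*
[col 1] -000*, -010*, -011*, 0-00, 0-11, 00-0*, 001-*, 01-1, 010-, 10-0*, 10-1*, 100-*, 101-*
[col 2] -0-0, -01-, 10--
Prime implicants: -0-0, -01-, 0-00, 0-11, 01-1, 010-, 10--
PI chart (minterm → PIs covering it):
  0 | -0-0,0-00
  2 | -0-0,-01-
  3 | -01-,0-11
  4 | 0-00,010-
  5 | 01-1,010-
  7 | 0-11,01-1
  8 | -0-0,10--
  9 | 10--  (sole → essential)
  10 | -0-0,-01-,10--
  11 | -01-,10--
Essential prime implicants: 10--
Petrick residual → -0-0, 0-11, 010-
Minimum SOP uses 4 PIs: b'd' + a'cd + a'bc' + ab'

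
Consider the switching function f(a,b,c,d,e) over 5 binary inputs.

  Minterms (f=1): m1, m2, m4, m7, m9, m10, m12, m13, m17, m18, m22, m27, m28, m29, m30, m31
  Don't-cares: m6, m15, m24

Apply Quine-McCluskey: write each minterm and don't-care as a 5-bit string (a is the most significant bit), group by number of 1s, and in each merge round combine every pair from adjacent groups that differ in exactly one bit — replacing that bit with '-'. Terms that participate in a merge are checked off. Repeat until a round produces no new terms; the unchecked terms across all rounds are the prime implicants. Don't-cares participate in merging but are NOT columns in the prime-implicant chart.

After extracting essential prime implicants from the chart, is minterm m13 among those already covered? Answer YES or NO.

NO

Round 0: 00001✓ 00010✓ 00100✓ 00110✓ 00111✓ 01001✓ 01010✓ 01100✓ 01101✓ 01111✓ 10001✓ 10010✓ 10110✓ 11000✓ 11011✓ 11100✓ 11101✓ 11110✓ 11111✓
Round 1: -0001 -0010✓ -0110✓ -1100✓ -1101✓ -1111✓ 0-001 0-010 0-100 0-111 00-10✓ 001-0 0011- 01-01 011-1✓ 0110-✓ 1-110 10-10✓ 11-00 11-11 111-0✓ 111-1✓ 1110-✓ 1111-✓
Round 2: -0-10 -11-1 -110- 111--
PIs = {-0-10, -0001, -11-1, -110-, 0-001, 0-010, 0-100, 0-111, 001-0, 0011-, 01-01, 1-110, 11-00, 11-11, 111--}
Coverage chart:
  m1: -0001,0-001
  m2: -0-10,0-010
  m4: 0-100,001-0
  m7: 0-111,0011-
  m9: 0-001,01-01
  m10: 0-010 ←essential
  m12: -110-,0-100
  m13: -11-1,-110-,01-01
  m17: -0001 ←essential
  m18: -0-10 ←essential
  m22: -0-10,1-110
  m27: 11-11 ←essential
  m28: -110-,11-00,111--
  m29: -11-1,-110-,111--
  m30: 1-110,111--
  m31: -11-1,11-11,111--
Essential: -0-10, -0001, 0-010, 11-11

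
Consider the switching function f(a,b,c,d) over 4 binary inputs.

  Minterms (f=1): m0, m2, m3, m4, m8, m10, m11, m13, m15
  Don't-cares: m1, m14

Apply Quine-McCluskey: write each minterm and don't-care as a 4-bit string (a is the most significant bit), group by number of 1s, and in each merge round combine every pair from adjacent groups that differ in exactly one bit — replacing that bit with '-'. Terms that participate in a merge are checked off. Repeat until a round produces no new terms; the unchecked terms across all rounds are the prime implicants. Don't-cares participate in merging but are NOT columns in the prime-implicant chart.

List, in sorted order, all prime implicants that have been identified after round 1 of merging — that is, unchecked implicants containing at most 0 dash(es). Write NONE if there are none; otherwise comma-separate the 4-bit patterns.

size-2^0 implicants → 0000(✓)  0001(✓)  0010(✓)  0011(✓)  0100(✓)  1000(✓)  1010(✓)  1011(✓)  1101(✓)  1110(✓)  1111(✓)
size-2^1 implicants → -000(✓)  -010(✓)  -011(✓)  0-00  00-0(✓)  00-1(✓)  000-(✓)  001-(✓)  1-10(✓)  1-11(✓)  10-0(✓)  101-(✓)  11-1  111-(✓)
size-2^2 implicants → -0-0  -01-  00--  1-1-
Unchecked terms (primes): -0-0, -01-, 0-00, 00--, 1-1-, 11-1

NONE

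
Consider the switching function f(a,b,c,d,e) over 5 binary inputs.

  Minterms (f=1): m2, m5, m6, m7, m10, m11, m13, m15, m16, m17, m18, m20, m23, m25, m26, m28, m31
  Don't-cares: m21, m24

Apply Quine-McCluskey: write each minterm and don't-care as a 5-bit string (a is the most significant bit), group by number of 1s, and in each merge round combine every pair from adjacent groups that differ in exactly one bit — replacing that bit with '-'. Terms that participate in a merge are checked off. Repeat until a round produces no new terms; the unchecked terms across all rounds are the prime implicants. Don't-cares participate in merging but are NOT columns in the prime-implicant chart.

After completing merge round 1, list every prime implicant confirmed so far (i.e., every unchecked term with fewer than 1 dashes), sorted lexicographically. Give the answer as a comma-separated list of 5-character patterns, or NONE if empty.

NONE

Round 0: 00010✓ 00101✓ 00110✓ 00111✓ 01010✓ 01011✓ 01101✓ 01111✓ 10000✓ 10001✓ 10010✓ 10100✓ 10101✓ 10111✓ 11000✓ 11001✓ 11010✓ 11100✓ 11111✓
Round 1: -0010✓ -0101✓ -0111✓ -1010✓ -1111✓ 0-010✓ 0-101✓ 0-111✓ 00-10 001-1✓ 0011- 01-11 0101- 011-1✓ 1-000✓ 1-001✓ 1-010✓ 1-100✓ 1-111✓ 10-00✓ 10-01✓ 100-0✓ 1000-✓ 101-1✓ 1010-✓ 11-00✓ 110-0✓ 1100-✓
Round 2: --010 --111 -01-1 0-1-1 1--00 1-0-0 1-00- 10-0-
PIs = {--010, --111, -01-1, 0-1-1, 00-10, 0011-, 01-11, 0101-, 1--00, 1-0-0, 1-00-, 10-0-}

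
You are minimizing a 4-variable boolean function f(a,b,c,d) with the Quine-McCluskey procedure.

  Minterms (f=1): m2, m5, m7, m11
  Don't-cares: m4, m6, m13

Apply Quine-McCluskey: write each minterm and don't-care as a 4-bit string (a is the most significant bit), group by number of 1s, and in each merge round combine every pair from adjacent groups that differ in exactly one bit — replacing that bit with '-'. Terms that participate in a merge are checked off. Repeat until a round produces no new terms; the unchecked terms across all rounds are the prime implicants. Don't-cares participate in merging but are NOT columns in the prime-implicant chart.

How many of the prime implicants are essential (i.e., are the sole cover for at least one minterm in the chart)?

Round 0: 0010✓ 0100✓ 0101✓ 0110✓ 0111✓ 1011 1101✓
Round 1: -101 0-10 01-0✓ 01-1✓ 010-✓ 011-✓
Round 2: 01--
PIs = {-101, 0-10, 01--, 1011}
Coverage chart:
  m2: 0-10 ←essential
  m5: -101,01--
  m7: 01-- ←essential
  m11: 1011 ←essential
Essential: 0-10, 01--, 1011

3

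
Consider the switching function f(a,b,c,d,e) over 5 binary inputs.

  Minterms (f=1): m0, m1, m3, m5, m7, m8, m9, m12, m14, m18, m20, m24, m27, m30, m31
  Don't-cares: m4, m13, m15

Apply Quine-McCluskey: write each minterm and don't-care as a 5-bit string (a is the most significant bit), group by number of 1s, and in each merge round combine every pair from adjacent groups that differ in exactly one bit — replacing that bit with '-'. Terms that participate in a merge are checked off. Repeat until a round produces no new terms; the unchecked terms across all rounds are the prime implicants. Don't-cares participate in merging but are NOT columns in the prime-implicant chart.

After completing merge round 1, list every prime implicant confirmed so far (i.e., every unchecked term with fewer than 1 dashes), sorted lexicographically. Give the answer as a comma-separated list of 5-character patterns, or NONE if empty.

10010

size-2^0 implicants → 00000(✓)  00001(✓)  00011(✓)  00100(✓)  00101(✓)  00111(✓)  01000(✓)  01001(✓)  01100(✓)  01101(✓)  01110(✓)  01111(✓)  10010  10100(✓)  11000(✓)  11011(✓)  11110(✓)  11111(✓)
size-2^1 implicants → -0100  -1000  -1110(✓)  -1111(✓)  0-000(✓)  0-001(✓)  0-100(✓)  0-101(✓)  0-111(✓)  00-00(✓)  00-01(✓)  00-11(✓)  000-1(✓)  0000-(✓)  001-1(✓)  0010-(✓)  01-00(✓)  01-01(✓)  0100-(✓)  011-0(✓)  011-1(✓)  0110-(✓)  0111-(✓)  11-11  1111-(✓)
size-2^2 implicants → -111-  0--00(✓)  0--01(✓)  0-00-(✓)  0-1-1  0-10-(✓)  00--1  00-0-(✓)  01-0-(✓)  011--
size-2^3 implicants → 0--0-
Unchecked terms (primes): -0100, -1000, -111-, 0--0-, 0-1-1, 00--1, 011--, 10010, 11-11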